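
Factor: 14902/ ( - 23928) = - 2^ ( - 2 ) * 3^( - 1)*997^(-1) * 7451^1 = - 7451/11964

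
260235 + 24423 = 284658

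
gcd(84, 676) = 4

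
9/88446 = 3/29482 = 0.00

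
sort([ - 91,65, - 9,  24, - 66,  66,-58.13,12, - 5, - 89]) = [-91, - 89, - 66, - 58.13, - 9, - 5, 12, 24,65, 66]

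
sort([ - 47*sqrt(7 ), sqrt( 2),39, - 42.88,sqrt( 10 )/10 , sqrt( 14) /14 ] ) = [ - 47*sqrt( 7), - 42.88 , sqrt( 14 )/14 , sqrt( 10 )/10,  sqrt( 2),39] 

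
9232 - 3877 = 5355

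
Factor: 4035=3^1 * 5^1*269^1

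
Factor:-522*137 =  -2^1*3^2*29^1*137^1 = - 71514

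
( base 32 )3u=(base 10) 126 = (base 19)6c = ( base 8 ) 176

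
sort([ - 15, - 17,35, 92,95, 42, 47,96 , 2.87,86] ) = [ - 17,-15,2.87,35,42,47, 86, 92,95,96 ] 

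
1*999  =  999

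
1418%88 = 10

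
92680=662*140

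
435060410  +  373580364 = 808640774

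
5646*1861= 10507206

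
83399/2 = 83399/2 = 41699.50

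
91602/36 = 2544 + 1/2 =2544.50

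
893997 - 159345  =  734652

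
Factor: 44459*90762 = 2^1*3^1*7^1*23^1*1933^1*2161^1=4035187758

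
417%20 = 17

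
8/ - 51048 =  - 1 + 6380/6381 = - 0.00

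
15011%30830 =15011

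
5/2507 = 5/2507  =  0.00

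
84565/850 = 16913/170 = 99.49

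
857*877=751589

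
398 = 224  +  174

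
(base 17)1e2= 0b1000010001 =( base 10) 529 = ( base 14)29b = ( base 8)1021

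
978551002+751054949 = 1729605951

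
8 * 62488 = 499904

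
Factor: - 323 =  - 17^1 * 19^1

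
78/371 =78/371 = 0.21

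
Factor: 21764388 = 2^2*3^1*1813699^1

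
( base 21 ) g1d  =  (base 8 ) 15662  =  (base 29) 8CE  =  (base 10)7090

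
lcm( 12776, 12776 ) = 12776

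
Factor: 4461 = 3^1*1487^1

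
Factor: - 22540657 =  - 17^1*139^1*9539^1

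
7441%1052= 77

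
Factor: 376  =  2^3*47^1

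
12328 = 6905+5423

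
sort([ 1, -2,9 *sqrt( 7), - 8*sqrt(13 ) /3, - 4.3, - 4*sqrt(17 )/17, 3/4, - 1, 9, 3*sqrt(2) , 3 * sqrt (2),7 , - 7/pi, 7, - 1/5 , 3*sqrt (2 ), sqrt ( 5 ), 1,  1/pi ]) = [-8*sqrt( 13 )/3 ,-4.3, - 7/pi, - 2 ,  -  1,  -  4*sqrt(17)/17,-1/5 , 1/pi, 3/4,  1,  1, sqrt( 5 ),  3*sqrt(2 ), 3*sqrt( 2 ), 3*sqrt(2 ),7, 7,  9 , 9 * sqrt( 7 ) ]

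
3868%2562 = 1306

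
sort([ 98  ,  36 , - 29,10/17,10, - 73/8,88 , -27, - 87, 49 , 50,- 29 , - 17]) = [ - 87,-29,  -  29, - 27,  -  17 , - 73/8 , 10/17,10, 36, 49,  50 , 88, 98]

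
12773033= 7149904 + 5623129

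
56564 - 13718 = 42846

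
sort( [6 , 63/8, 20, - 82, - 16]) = [ - 82,-16,6,63/8 , 20] 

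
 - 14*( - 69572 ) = 974008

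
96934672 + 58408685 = 155343357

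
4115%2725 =1390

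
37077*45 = 1668465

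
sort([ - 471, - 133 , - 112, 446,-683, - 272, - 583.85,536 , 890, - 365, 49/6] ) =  [ - 683, - 583.85,-471, - 365,-272 , - 133, - 112,49/6, 446, 536,890] 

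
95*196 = 18620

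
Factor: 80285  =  5^1*16057^1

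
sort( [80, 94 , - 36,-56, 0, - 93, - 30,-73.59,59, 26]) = [ - 93 ,-73.59,-56,-36, - 30,0,26 , 59,80,94]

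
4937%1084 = 601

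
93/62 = 3/2=1.50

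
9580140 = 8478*1130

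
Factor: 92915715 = 3^1*5^1*1471^1*4211^1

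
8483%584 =307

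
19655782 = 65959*298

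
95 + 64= 159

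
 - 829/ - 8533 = 829/8533 = 0.10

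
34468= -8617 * ( - 4 )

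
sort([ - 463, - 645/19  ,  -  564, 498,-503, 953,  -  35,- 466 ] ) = [ - 564, - 503 ,- 466, - 463,  -  35, - 645/19, 498  ,  953 ] 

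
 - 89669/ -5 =17933 + 4/5 = 17933.80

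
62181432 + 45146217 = 107327649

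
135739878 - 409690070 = -273950192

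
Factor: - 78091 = - 13^1 * 6007^1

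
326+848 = 1174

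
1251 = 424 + 827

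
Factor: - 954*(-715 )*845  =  576382950 = 2^1*3^2 * 5^2 * 11^1 * 13^3*53^1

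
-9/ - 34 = 9/34= 0.26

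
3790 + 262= 4052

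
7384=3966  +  3418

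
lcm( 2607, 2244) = 177276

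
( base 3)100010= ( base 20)C6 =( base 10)246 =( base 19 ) ci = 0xf6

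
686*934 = 640724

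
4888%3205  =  1683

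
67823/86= 788+55/86 = 788.64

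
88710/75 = 5914/5=1182.80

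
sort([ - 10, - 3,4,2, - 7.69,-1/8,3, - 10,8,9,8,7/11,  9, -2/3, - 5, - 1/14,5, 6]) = [ - 10,-10, - 7.69, - 5, - 3, - 2/3,  -  1/8, - 1/14, 7/11 , 2,3,4, 5, 6 , 8,8 , 9,9 ]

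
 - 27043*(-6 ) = 162258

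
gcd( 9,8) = 1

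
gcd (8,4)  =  4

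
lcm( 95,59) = 5605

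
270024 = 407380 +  - 137356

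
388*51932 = 20149616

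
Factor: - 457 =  - 457^1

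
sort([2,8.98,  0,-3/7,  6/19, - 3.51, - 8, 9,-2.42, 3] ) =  [ - 8, - 3.51,-2.42, - 3/7, 0,6/19,  2  ,  3, 8.98 , 9 ] 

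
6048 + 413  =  6461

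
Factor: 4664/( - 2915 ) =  -8/5 =- 2^3*5^(-1 )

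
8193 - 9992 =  - 1799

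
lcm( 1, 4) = 4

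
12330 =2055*6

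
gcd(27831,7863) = 3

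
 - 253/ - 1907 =253/1907  =  0.13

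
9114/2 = 4557 = 4557.00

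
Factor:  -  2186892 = -2^2 * 3^3 * 20249^1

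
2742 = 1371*2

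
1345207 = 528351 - - 816856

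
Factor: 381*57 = 21717 = 3^2*19^1*127^1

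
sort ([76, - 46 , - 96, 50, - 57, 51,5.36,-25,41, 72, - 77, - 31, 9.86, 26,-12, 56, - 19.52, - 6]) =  [ - 96,  -  77,- 57, - 46, - 31, - 25, - 19.52, - 12, - 6, 5.36,9.86, 26, 41, 50, 51,56,72, 76]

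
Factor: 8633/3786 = 2^(-1)* 3^ ( - 1 ) * 89^1*97^1*631^ ( - 1)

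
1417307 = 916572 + 500735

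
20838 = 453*46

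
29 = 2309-2280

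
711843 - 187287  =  524556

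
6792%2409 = 1974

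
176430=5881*30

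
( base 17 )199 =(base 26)H9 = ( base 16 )1c3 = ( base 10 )451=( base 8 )703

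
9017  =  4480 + 4537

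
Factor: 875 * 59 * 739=5^3*7^1*59^1 * 739^1 = 38150875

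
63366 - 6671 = 56695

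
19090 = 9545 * 2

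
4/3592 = 1/898=0.00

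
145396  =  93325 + 52071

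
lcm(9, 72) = 72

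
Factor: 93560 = 2^3 * 5^1  *2339^1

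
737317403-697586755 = 39730648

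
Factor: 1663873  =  1663873^1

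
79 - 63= 16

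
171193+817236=988429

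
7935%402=297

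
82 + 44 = 126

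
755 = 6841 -6086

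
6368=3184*2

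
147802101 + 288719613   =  436521714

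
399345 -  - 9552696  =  9952041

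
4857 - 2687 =2170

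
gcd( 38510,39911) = 1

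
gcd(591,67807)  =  1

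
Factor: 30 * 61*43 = 2^1 * 3^1*5^1*43^1 * 61^1= 78690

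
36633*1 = 36633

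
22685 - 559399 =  - 536714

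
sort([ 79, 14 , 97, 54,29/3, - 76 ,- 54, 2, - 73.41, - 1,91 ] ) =[-76, - 73.41, - 54,-1, 2,29/3, 14,54,  79,  91 , 97 ] 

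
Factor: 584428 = 2^2*13^1*11239^1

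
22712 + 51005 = 73717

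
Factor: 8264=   2^3*1033^1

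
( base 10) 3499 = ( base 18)ae7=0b110110101011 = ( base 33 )371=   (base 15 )1084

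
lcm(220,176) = 880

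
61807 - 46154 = 15653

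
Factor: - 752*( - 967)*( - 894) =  - 650102496 = - 2^5*3^1*47^1*  149^1*967^1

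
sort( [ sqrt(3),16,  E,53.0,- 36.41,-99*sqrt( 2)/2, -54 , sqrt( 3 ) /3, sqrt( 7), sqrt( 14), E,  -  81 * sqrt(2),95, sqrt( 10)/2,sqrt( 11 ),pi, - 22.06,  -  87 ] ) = [ - 81*sqrt( 2), - 87,  -  99*sqrt(2 )/2, - 54, - 36.41,-22.06,  sqrt(3) /3, sqrt( 10)/2 , sqrt( 3), sqrt( 7),E, E,pi, sqrt ( 11),  sqrt( 14 ),16,53.0,95]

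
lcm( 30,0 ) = 0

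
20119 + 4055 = 24174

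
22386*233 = 5215938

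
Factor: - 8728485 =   -  3^1*5^1*37^1 *15727^1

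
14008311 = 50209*279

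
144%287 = 144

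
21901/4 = 21901/4 =5475.25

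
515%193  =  129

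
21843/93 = 7281/31 = 234.87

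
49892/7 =7127 + 3/7 = 7127.43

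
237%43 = 22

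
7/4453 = 7/4453 = 0.00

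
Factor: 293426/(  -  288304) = -146713/144152 =- 2^(  -  3)*7^1 *37^ ( - 1)*487^( - 1 ) * 20959^1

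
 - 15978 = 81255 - 97233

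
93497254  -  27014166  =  66483088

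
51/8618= 51/8618 = 0.01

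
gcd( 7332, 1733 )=1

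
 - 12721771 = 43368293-56090064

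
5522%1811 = 89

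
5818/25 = 232 + 18/25 = 232.72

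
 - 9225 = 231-9456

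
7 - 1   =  6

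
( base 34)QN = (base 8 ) 1613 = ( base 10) 907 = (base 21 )214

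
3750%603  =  132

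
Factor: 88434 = 2^1* 3^2*17^3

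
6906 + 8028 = 14934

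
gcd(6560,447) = 1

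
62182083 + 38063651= 100245734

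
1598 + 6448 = 8046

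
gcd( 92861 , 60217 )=1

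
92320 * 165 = 15232800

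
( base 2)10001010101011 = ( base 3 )110011201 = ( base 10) 8875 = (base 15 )296a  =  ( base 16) 22AB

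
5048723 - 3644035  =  1404688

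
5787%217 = 145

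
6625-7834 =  - 1209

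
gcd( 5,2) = 1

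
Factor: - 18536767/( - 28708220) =2^( - 2 )*5^( - 1)*59^( - 1)*24329^( - 1) * 18536767^1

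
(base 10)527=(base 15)252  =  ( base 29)I5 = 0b1000001111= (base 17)1e0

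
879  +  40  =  919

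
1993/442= 1993/442 =4.51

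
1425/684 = 2+1/12 = 2.08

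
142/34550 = 71/17275 = 0.00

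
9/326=9/326 = 0.03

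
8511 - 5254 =3257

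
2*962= 1924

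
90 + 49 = 139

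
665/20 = 133/4=33.25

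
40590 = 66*615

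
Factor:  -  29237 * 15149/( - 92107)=442911313/92107 = 13^2*173^1*15149^1*92107^( - 1 ) 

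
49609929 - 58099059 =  - 8489130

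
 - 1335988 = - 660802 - 675186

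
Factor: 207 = 3^2*23^1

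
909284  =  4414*206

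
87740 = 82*1070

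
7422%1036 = 170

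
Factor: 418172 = 2^2 * 104543^1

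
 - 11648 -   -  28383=16735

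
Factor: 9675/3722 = 2^(-1 )*3^2*5^2*43^1*1861^( - 1 )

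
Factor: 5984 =2^5*11^1*17^1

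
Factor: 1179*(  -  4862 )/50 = -2866149/25 = - 3^2 *5^( - 2 ) * 11^1 * 13^1*17^1*131^1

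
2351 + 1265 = 3616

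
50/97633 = 50/97633 = 0.00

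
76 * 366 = 27816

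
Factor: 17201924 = 2^2 *233^1*18457^1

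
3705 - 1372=2333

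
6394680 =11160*573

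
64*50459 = 3229376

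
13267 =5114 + 8153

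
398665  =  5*79733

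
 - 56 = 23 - 79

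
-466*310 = - 144460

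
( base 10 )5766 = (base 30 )6C6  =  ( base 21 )d1c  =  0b1011010000110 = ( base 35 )4OQ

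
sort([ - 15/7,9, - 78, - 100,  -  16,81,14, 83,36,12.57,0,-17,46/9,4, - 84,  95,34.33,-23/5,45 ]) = [ - 100, -84,-78,-17, - 16,-23/5,- 15/7, 0 , 4 , 46/9,9, 12.57,14, 34.33,36,45,81, 83,95]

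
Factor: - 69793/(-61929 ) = 71/63= 3^ ( - 2) * 7^(-1 ) *71^1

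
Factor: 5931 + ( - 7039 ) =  - 2^2* 277^1 = - 1108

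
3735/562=3735/562 = 6.65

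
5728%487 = 371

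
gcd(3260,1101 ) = 1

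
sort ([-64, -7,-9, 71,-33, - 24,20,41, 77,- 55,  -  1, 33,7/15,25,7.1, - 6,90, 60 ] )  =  [ - 64,-55, - 33,  -  24, - 9,  -  7,- 6,-1,7/15, 7.1, 20,25,33,41, 60, 71,77,90 ]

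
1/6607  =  1/6607 = 0.00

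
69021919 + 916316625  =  985338544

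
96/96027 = 32/32009 = 0.00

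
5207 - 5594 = -387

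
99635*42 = 4184670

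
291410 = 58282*5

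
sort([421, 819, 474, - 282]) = [-282,421, 474, 819 ]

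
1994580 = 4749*420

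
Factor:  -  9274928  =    -  2^4*13^1*17^1*43^1*61^1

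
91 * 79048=7193368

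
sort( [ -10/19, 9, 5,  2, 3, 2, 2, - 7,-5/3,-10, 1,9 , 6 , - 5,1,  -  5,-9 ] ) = [  -  10,  -  9,  -  7, - 5, - 5, - 5/3, -10/19, 1, 1, 2, 2, 2,3,5, 6 , 9, 9 ] 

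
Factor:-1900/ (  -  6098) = 950/3049   =  2^1 * 5^2*19^1 * 3049^( - 1)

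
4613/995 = 4613/995 = 4.64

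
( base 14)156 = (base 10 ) 272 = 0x110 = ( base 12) 1a8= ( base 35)7r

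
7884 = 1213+6671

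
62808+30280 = 93088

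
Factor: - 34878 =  - 2^1 * 3^1 * 5813^1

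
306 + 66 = 372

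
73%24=1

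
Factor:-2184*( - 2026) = 2^4*3^1*7^1 * 13^1*1013^1 = 4424784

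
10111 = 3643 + 6468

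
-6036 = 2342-8378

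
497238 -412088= 85150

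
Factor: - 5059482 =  - 2^1 *3^1*41^1*131^1*157^1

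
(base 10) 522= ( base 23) mg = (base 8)1012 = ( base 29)I0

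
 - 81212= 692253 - 773465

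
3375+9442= 12817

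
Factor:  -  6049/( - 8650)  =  2^( - 1)*5^(-2 )*23^1*173^( - 1 )*263^1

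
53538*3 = 160614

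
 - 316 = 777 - 1093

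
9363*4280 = 40073640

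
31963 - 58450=- 26487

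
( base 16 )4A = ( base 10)74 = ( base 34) 26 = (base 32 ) 2a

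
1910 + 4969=6879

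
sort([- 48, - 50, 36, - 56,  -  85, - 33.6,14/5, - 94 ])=[ - 94, - 85, - 56, -50, - 48,-33.6, 14/5, 36] 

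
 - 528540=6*( - 88090)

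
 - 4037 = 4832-8869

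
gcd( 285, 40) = 5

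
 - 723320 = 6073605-6796925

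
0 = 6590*0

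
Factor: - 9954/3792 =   -  21/8 = -2^( - 3 ) * 3^1*7^1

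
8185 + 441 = 8626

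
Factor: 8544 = 2^5*3^1*89^1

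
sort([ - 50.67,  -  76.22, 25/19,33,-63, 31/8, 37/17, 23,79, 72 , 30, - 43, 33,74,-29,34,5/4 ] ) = [-76.22, - 63, - 50.67, - 43, - 29 , 5/4, 25/19,37/17, 31/8,  23, 30,33, 33, 34, 72, 74, 79]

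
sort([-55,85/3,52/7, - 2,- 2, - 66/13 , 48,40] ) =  [-55,-66/13 , - 2, - 2 , 52/7,85/3,40,48] 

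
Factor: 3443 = 11^1 * 313^1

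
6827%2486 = 1855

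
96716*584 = 56482144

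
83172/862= 41586/431 = 96.49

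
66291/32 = 66291/32 = 2071.59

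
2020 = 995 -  - 1025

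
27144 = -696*( - 39)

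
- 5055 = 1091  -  6146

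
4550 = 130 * 35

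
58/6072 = 29/3036 = 0.01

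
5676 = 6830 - 1154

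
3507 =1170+2337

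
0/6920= 0 = 0.00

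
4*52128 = 208512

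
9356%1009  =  275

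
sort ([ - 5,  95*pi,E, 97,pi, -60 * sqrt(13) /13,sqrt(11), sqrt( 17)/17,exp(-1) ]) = [ - 60 * sqrt(13) /13, - 5,sqrt( 17) /17,exp ( - 1 ),E, pi,sqrt( 11),97,95*pi ] 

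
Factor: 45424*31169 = 1415820656=   2^4*17^1*71^1*167^1*439^1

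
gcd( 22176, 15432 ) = 24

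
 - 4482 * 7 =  - 31374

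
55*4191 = 230505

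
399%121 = 36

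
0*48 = 0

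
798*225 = 179550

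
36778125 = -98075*( - 375 ) 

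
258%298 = 258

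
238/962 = 119/481= 0.25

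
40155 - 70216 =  - 30061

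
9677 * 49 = 474173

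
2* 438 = 876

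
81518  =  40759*2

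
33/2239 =33/2239 = 0.01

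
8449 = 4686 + 3763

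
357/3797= 357/3797 = 0.09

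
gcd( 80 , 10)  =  10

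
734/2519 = 734/2519 = 0.29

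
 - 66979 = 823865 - 890844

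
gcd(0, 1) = 1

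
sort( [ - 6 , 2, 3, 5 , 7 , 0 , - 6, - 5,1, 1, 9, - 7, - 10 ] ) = [ - 10 ,-7, - 6, - 6, - 5,0,1, 1, 2 , 3 , 5, 7,9 ]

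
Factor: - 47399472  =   - 2^4*3^3*109721^1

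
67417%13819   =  12141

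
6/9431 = 6/9431 = 0.00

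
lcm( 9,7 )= 63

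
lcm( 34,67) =2278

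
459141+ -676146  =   - 217005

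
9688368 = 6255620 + 3432748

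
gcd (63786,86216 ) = 2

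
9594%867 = 57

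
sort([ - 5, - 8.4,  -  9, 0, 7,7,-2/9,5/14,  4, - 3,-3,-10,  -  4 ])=[-10, - 9,- 8.4,  -  5, - 4, - 3, - 3, - 2/9,0, 5/14, 4,7, 7 ] 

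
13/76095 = 13/76095 =0.00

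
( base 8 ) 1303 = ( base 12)4AB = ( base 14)387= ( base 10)707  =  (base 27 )Q5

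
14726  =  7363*2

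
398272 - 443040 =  -44768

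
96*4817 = 462432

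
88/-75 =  - 2 + 62/75 = - 1.17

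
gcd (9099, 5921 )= 1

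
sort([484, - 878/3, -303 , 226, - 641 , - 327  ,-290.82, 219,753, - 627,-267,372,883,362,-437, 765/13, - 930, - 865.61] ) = [  -  930, - 865.61, - 641, - 627, - 437, - 327, - 303, - 878/3, - 290.82 , - 267, 765/13,219, 226,362, 372,484,753,883]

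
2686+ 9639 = 12325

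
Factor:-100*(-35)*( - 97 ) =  - 2^2*5^3*7^1 * 97^1 = - 339500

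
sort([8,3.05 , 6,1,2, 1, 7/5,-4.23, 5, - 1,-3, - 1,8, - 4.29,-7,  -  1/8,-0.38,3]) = [ - 7, - 4.29,  -  4.23, - 3, - 1 , - 1,  -  0.38, - 1/8, 1, 1, 7/5, 2, 3, 3.05, 5,6, 8 , 8 ] 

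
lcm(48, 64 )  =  192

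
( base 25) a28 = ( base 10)6308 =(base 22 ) d0g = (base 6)45112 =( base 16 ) 18A4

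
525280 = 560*938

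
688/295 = 688/295 = 2.33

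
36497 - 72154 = -35657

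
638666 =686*931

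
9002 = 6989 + 2013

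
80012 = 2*40006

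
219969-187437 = 32532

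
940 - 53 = 887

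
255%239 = 16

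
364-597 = - 233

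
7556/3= 2518 + 2/3=2518.67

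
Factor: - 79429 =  -7^2*1621^1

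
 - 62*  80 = -4960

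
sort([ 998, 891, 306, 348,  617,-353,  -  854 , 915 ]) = [  -  854, - 353, 306 , 348,617 , 891, 915,998]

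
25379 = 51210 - 25831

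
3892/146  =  26+48/73 = 26.66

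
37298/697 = 53  +  21/41 = 53.51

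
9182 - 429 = 8753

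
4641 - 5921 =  - 1280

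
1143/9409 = 1143/9409 = 0.12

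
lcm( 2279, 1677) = 88881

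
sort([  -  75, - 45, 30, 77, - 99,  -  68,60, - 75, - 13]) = [-99,-75, - 75, - 68, - 45, - 13,30,60, 77] 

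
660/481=660/481 = 1.37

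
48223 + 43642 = 91865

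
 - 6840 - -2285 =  - 4555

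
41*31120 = 1275920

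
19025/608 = 19025/608 = 31.29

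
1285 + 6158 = 7443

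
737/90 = 737/90=8.19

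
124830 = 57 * 2190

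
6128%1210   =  78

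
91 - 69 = 22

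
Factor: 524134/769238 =13^1*19^1*1061^1*384619^( - 1) =262067/384619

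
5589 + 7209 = 12798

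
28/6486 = 14/3243=0.00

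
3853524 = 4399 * 876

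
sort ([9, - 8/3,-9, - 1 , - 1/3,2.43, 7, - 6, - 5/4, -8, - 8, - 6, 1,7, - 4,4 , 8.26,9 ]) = [ - 9, - 8, - 8, - 6, - 6, - 4, - 8/3, - 5/4, - 1,-1/3,1,2.43,4, 7, 7,8.26, 9,  9]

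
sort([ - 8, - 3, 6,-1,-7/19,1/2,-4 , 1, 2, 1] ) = [-8,-4,  -  3,  -  1, - 7/19,  1/2,  1 , 1, 2, 6]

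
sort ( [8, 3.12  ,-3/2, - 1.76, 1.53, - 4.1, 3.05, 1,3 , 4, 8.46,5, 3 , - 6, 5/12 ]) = [ - 6,-4.1,-1.76, - 3/2, 5/12, 1 , 1.53, 3, 3, 3.05, 3.12 , 4, 5,8,8.46]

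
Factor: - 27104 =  -2^5*7^1 * 11^2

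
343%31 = 2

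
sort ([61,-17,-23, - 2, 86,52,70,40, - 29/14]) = [-23,  -  17,-29/14, - 2,40,52 , 61,70, 86 ]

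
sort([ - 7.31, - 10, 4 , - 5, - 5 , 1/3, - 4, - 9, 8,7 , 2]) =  [ - 10, - 9, - 7.31, - 5, - 5,-4,1/3,  2,4 , 7,8 ] 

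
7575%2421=312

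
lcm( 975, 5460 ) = 27300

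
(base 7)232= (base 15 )81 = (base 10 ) 121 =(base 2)1111001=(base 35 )3G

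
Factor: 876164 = 2^2*219041^1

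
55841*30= 1675230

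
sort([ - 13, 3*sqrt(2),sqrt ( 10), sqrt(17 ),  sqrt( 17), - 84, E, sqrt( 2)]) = [ - 84, - 13,sqrt(2 ),E,sqrt(10 ),sqrt(17 ),sqrt(17 ),3*sqrt(2 )]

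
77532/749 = 11076/107= 103.51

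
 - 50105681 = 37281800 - 87387481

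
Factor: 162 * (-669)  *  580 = -62859240 = - 2^3 * 3^5 * 5^1*29^1*223^1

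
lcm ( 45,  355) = 3195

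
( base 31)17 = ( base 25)1d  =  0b100110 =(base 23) 1f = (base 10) 38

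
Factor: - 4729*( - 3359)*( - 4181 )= -37^1 * 113^1*3359^1*4729^1=- 66413976691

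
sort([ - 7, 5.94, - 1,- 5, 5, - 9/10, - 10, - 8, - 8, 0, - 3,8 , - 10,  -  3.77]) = [ - 10, - 10 , - 8, - 8, - 7, - 5,-3.77,- 3, -1,-9/10, 0, 5, 5.94, 8 ] 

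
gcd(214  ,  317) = 1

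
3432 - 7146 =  - 3714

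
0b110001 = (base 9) 54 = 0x31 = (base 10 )49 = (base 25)1O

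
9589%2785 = 1234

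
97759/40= 97759/40= 2443.97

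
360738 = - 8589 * ( - 42)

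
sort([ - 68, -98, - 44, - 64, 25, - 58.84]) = [-98,-68,-64,-58.84, - 44,25]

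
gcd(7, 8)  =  1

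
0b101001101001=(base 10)2665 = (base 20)6D5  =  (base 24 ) 4f1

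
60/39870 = 2/1329 = 0.00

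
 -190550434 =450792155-641342589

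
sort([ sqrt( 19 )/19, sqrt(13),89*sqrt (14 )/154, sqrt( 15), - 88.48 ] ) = [ - 88.48,sqrt( 19 ) /19,  89*sqrt (14) /154,  sqrt( 13), sqrt (15)]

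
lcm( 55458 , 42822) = 3382938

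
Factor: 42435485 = 5^1*17^1*37^1*103^1*131^1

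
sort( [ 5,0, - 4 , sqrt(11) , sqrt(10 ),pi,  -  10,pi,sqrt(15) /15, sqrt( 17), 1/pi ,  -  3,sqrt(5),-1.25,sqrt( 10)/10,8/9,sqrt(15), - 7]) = [-10, - 7, - 4, - 3, - 1.25 , 0,sqrt(15)/15,sqrt(10) /10,1/pi, 8/9, sqrt( 5), pi,pi,sqrt(10) , sqrt(11),sqrt(15),sqrt( 17),5] 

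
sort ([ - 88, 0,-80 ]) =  [ -88, -80, 0 ] 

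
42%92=42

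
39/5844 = 13/1948 =0.01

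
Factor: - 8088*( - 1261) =10198968 = 2^3*3^1*13^1*97^1*337^1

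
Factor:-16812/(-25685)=36/55 = 2^2 * 3^2 * 5^ ( - 1)*11^(-1) 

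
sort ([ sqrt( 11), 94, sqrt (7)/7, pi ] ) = [ sqrt(7)/7, pi,sqrt(11) , 94]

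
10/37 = 10/37 = 0.27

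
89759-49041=40718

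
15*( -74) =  - 1110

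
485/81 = 5 + 80/81=5.99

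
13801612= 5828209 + 7973403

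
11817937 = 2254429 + 9563508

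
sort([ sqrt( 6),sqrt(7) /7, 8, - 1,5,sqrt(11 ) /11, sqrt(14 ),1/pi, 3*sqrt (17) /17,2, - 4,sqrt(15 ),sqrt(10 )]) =[-4, - 1,sqrt( 11 )/11,1/pi,sqrt( 7) /7, 3*sqrt(17 )/17 , 2,sqrt( 6), sqrt( 10 ),sqrt(14) , sqrt(15), 5 , 8]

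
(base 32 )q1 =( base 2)1101000001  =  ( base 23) 1d5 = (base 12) 595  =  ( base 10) 833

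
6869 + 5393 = 12262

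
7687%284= 19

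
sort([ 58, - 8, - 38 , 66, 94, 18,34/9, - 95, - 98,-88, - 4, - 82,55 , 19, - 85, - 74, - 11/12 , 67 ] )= [  -  98,-95, - 88, - 85,  -  82, - 74,- 38, - 8, - 4,  -  11/12 , 34/9, 18, 19 , 55,58, 66, 67,94]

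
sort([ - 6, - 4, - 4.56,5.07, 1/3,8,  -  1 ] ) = [ - 6, - 4.56,- 4, - 1,1/3 , 5.07,  8 ]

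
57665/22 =2621  +  3/22  =  2621.14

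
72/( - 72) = -1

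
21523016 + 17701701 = 39224717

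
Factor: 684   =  2^2 * 3^2*19^1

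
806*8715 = 7024290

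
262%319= 262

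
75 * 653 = 48975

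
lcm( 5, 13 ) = 65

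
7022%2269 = 215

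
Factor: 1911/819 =7/3 = 3^(-1) * 7^1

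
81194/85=955+19/85 = 955.22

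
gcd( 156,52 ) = 52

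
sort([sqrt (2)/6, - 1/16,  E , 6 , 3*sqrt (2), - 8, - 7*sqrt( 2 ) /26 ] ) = [ - 8 , - 7*sqrt(2 ) /26, - 1/16, sqrt(2)/6, E,3*sqrt(2), 6]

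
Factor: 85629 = 3^1*17^1 * 23^1 * 73^1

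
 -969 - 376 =  -  1345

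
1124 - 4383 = -3259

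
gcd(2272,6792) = 8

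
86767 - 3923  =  82844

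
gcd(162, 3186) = 54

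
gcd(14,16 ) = 2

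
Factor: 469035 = 3^2 *5^1 * 7^1*1489^1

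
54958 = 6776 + 48182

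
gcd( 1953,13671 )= 1953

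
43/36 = 1 + 7/36 = 1.19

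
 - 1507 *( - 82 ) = 123574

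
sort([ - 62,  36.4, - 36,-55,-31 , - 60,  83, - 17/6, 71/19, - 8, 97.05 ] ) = [-62, - 60,-55, -36, - 31, -8, - 17/6, 71/19, 36.4, 83, 97.05]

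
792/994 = 396/497  =  0.80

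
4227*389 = 1644303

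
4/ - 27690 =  - 1 + 13843/13845 = - 0.00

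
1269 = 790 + 479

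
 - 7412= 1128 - 8540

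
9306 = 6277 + 3029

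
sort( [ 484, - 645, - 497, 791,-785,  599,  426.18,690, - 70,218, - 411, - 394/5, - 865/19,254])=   [ - 785,  -  645, - 497,-411 , - 394/5, - 70, - 865/19, 218,254, 426.18,  484 , 599,690,791]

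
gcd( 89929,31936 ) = 1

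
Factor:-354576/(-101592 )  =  178/51 = 2^1*3^( - 1)*17^(  -  1)*89^1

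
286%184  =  102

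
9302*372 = 3460344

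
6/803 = 6/803  =  0.01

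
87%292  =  87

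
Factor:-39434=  - 2^1*19717^1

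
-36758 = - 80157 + 43399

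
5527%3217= 2310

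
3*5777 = 17331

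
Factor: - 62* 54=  - 2^2*3^3*31^1  =  - 3348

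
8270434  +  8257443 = 16527877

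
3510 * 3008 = 10558080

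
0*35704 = 0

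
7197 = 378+6819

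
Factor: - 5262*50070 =-263468340 =- 2^2*3^2*5^1 * 877^1*1669^1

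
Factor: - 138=-2^1*3^1*23^1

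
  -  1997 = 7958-9955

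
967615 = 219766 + 747849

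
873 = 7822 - 6949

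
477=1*477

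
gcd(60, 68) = 4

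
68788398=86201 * 798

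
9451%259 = 127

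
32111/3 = 32111/3  =  10703.67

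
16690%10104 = 6586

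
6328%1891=655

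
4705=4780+-75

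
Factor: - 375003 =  - 3^3*17^1* 19^1*43^1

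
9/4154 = 9/4154 = 0.00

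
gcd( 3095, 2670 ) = 5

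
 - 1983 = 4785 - 6768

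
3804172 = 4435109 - 630937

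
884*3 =2652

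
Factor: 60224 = 2^6* 941^1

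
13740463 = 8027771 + 5712692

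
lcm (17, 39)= 663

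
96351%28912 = 9615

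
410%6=2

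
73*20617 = 1505041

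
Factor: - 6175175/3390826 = -2^( - 1)*5^2*247007^1*  1695413^( - 1)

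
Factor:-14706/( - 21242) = 9/13 = 3^2 * 13^ ( - 1 ) 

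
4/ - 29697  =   - 4/29697 = - 0.00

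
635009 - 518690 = 116319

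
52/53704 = 13/13426= 0.00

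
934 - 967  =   - 33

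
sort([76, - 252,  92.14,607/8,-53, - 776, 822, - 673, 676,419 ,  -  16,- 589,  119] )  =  [ - 776,  -  673, - 589,- 252,-53, - 16, 607/8,76, 92.14, 119, 419,676 , 822] 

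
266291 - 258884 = 7407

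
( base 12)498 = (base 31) MA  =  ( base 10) 692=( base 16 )2b4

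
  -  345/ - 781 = 345/781 = 0.44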